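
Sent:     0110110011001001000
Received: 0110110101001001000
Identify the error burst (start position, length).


XOR: 0000000110000000000

Burst at position 7, length 2


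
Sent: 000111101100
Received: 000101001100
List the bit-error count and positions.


XOR: 000010100000

2 error(s) at position(s): 4, 6


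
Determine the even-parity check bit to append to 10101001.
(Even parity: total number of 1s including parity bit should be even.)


Number of 1s in data: 4
Parity bit: 0

0


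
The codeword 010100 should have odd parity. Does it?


Number of 1s: 2

No, parity error (2 ones)


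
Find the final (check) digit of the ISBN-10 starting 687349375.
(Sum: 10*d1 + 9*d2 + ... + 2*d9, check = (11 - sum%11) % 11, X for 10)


Weighted sum: 321
321 mod 11 = 2

Check digit: 9


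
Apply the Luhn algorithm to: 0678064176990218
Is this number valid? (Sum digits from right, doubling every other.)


Luhn sum = 75
75 mod 10 = 5

Invalid (Luhn sum mod 10 = 5)


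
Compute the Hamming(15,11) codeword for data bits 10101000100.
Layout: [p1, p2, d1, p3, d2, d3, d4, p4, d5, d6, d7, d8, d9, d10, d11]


Parity bits: p1=1, p2=0, p3=0, p4=0

101001001000100


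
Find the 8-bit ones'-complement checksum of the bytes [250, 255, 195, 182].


Sum = 882 mod 256 = 114
Complement = 141

141


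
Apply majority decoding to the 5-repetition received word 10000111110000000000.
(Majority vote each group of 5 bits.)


Groups: 10000, 11111, 00000, 00000
Majority votes: 0100

0100


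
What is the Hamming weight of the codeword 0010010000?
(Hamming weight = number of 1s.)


Counting 1s in 0010010000

2


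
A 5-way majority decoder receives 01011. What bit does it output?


Ones: 3 out of 5
Threshold: 3

1 (3/5 voted 1)


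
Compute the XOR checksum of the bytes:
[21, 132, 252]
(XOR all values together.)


XOR chain: 21 ^ 132 ^ 252 = 109

109


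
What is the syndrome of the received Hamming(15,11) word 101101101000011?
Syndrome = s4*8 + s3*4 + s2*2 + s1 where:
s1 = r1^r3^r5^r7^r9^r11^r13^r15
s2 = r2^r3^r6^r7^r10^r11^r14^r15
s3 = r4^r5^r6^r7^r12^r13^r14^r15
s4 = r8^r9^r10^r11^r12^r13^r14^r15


s1=1, s2=1, s3=1, s4=1

Syndrome = 15 (error at position 15)


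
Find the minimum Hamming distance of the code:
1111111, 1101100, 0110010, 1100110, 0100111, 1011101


Comparing all pairs, minimum distance: 2
Can detect 1 errors, correct 0 errors

2


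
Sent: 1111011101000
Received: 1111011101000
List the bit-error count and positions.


XOR: 0000000000000

0 errors (received matches sent)


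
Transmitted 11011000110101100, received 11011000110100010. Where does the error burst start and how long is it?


XOR: 00000000000001110

Burst at position 13, length 3


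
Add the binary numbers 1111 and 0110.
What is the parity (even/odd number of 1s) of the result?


1111 = 15
0110 = 6
Sum = 21 = 10101
1s count = 3

odd parity (3 ones in 10101)


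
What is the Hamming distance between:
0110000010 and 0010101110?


XOR: 0100101100
Count of 1s: 4

4


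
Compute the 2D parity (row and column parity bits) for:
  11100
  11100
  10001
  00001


Row parities: 1101
Column parities: 10000

Row P: 1101, Col P: 10000, Corner: 1


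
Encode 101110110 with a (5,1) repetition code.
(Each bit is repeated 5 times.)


Each bit -> 5 copies

111110000011111111111111100000111111111100000


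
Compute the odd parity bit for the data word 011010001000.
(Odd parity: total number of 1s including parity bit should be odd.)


Number of 1s in data: 4
Parity bit: 1

1


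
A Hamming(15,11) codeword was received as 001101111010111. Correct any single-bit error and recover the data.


Syndrome = 0: no error detected

Data: 10111010111 (no errors)


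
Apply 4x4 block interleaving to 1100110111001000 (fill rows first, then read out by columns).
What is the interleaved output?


Matrix:
  1100
  1101
  1100
  1000
Read columns: 1111111000000100

1111111000000100


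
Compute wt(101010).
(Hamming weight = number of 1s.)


Counting 1s in 101010

3


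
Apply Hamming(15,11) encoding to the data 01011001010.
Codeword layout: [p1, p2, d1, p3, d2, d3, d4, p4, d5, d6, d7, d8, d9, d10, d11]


Parity bits: p1=1, p2=0, p3=0, p4=1

100010111001010


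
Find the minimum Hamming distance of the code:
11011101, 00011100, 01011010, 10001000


Comparing all pairs, minimum distance: 3
Can detect 2 errors, correct 1 errors

3


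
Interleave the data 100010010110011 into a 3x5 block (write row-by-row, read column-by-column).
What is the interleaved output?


Matrix:
  10001
  00101
  10011
Read columns: 101000010001111

101000010001111


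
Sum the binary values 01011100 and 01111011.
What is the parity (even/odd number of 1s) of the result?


01011100 = 92
01111011 = 123
Sum = 215 = 11010111
1s count = 6

even parity (6 ones in 11010111)


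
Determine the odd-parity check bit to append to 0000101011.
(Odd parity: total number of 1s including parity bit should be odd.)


Number of 1s in data: 4
Parity bit: 1

1


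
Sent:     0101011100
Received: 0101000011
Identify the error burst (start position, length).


XOR: 0000011111

Burst at position 5, length 5


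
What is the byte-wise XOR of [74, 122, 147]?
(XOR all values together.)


XOR chain: 74 ^ 122 ^ 147 = 163

163


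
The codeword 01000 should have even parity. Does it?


Number of 1s: 1

No, parity error (1 ones)


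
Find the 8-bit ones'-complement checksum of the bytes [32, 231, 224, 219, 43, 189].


Sum = 938 mod 256 = 170
Complement = 85

85


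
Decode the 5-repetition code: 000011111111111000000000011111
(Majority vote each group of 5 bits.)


Groups: 00001, 11111, 11111, 00000, 00000, 11111
Majority votes: 011001

011001


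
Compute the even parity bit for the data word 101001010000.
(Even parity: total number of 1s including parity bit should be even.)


Number of 1s in data: 4
Parity bit: 0

0


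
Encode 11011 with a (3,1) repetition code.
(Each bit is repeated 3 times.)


Each bit -> 3 copies

111111000111111


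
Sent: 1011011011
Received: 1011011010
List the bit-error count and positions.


XOR: 0000000001

1 error(s) at position(s): 9


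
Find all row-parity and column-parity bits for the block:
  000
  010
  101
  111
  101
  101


Row parities: 010100
Column parities: 000

Row P: 010100, Col P: 000, Corner: 0


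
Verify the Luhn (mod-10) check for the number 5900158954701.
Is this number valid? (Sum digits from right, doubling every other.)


Luhn sum = 54
54 mod 10 = 4

Invalid (Luhn sum mod 10 = 4)


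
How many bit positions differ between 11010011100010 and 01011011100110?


XOR: 10001000000100
Count of 1s: 3

3


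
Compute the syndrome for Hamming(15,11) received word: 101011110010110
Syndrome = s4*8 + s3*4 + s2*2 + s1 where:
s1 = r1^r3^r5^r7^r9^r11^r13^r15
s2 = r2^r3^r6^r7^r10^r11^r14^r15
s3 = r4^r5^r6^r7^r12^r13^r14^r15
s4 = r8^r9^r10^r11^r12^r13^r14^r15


s1=0, s2=1, s3=1, s4=0

Syndrome = 6 (error at position 6)


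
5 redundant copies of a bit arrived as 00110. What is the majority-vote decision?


Ones: 2 out of 5
Threshold: 3

0 (2/5 voted 1)


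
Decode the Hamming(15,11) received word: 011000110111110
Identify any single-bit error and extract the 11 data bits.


Syndrome = 0: no error detected

Data: 10010111110 (no errors)


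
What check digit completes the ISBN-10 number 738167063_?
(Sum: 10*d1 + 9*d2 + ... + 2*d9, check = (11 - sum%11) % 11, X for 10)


Weighted sum: 263
263 mod 11 = 10

Check digit: 1


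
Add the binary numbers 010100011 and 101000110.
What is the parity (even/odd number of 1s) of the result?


010100011 = 163
101000110 = 326
Sum = 489 = 111101001
1s count = 6

even parity (6 ones in 111101001)


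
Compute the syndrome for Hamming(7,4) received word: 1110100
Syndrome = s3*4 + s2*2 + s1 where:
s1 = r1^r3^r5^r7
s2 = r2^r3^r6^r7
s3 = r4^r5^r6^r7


s1=1, s2=0, s3=1

Syndrome = 5 (error at position 5)


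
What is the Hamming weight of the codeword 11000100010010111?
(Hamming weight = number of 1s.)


Counting 1s in 11000100010010111

8


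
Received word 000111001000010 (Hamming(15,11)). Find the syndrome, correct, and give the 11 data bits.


Syndrome = 0: no error detected

Data: 01101000010 (no errors)


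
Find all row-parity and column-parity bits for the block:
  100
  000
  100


Row parities: 101
Column parities: 000

Row P: 101, Col P: 000, Corner: 0


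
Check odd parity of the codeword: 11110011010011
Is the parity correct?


Number of 1s: 9

Yes, parity is correct (9 ones)


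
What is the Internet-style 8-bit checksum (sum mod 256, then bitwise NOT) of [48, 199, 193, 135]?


Sum = 575 mod 256 = 63
Complement = 192

192


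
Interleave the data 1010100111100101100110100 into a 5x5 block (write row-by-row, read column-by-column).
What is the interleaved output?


Matrix:
  10101
  00111
  10010
  11001
  10100
Read columns: 1011100010110010110011010

1011100010110010110011010


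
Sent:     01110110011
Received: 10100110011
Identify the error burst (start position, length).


XOR: 11010000000

Burst at position 0, length 4


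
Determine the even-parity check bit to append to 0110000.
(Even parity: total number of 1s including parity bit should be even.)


Number of 1s in data: 2
Parity bit: 0

0


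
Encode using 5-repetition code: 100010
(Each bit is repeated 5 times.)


Each bit -> 5 copies

111110000000000000001111100000


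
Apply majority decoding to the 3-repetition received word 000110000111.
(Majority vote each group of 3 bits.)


Groups: 000, 110, 000, 111
Majority votes: 0101

0101


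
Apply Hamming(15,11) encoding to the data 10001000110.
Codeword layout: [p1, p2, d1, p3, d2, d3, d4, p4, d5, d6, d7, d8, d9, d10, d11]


Parity bits: p1=1, p2=0, p3=0, p4=1

101000011000110


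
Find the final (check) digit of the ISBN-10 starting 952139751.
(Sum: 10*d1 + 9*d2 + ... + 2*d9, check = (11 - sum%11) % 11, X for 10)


Weighted sum: 266
266 mod 11 = 2

Check digit: 9


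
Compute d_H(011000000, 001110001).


XOR: 010110001
Count of 1s: 4

4


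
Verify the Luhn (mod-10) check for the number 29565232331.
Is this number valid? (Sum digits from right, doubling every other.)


Luhn sum = 45
45 mod 10 = 5

Invalid (Luhn sum mod 10 = 5)


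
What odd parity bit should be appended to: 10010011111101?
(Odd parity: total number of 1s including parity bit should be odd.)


Number of 1s in data: 9
Parity bit: 0

0


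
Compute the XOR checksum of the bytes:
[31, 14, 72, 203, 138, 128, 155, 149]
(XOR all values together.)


XOR chain: 31 ^ 14 ^ 72 ^ 203 ^ 138 ^ 128 ^ 155 ^ 149 = 150

150


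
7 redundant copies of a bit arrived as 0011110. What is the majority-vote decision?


Ones: 4 out of 7
Threshold: 4

1 (4/7 voted 1)


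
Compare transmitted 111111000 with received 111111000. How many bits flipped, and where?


XOR: 000000000

0 errors (received matches sent)


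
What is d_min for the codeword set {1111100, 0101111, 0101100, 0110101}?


Comparing all pairs, minimum distance: 2
Can detect 1 errors, correct 0 errors

2


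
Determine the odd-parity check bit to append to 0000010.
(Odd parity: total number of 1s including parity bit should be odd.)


Number of 1s in data: 1
Parity bit: 0

0


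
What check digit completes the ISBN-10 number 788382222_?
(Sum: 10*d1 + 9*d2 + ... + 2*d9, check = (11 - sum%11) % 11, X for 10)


Weighted sum: 303
303 mod 11 = 6

Check digit: 5


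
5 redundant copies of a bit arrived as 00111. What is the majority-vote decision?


Ones: 3 out of 5
Threshold: 3

1 (3/5 voted 1)


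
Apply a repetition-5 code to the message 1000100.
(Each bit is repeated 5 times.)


Each bit -> 5 copies

11111000000000000000111110000000000


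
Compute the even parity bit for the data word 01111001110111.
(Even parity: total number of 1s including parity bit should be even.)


Number of 1s in data: 10
Parity bit: 0

0


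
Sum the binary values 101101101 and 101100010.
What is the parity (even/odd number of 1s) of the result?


101101101 = 365
101100010 = 354
Sum = 719 = 1011001111
1s count = 7

odd parity (7 ones in 1011001111)


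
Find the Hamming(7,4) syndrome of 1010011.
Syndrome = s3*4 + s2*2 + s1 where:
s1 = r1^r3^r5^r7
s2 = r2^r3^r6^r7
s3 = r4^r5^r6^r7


s1=1, s2=1, s3=0

Syndrome = 3 (error at position 3)


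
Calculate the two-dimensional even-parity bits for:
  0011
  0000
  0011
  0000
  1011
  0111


Row parities: 000011
Column parities: 1100

Row P: 000011, Col P: 1100, Corner: 0


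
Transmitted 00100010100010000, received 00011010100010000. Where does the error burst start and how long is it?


XOR: 00111000000000000

Burst at position 2, length 3


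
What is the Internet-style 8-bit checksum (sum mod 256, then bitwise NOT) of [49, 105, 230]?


Sum = 384 mod 256 = 128
Complement = 127

127


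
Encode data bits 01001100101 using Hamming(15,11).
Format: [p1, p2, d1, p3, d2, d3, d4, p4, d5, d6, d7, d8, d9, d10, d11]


Parity bits: p1=0, p2=0, p3=1, p4=0

000110001100101


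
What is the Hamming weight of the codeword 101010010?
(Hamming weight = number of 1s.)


Counting 1s in 101010010

4


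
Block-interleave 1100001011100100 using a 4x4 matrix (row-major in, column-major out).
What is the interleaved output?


Matrix:
  1100
  0010
  1110
  0100
Read columns: 1010101101100000

1010101101100000


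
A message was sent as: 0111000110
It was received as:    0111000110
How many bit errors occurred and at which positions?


XOR: 0000000000

0 errors (received matches sent)


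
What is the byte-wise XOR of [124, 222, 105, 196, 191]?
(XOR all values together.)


XOR chain: 124 ^ 222 ^ 105 ^ 196 ^ 191 = 176

176


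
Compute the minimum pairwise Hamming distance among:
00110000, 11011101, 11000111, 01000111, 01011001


Comparing all pairs, minimum distance: 1
Can detect 0 errors, correct 0 errors

1


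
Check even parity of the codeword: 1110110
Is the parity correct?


Number of 1s: 5

No, parity error (5 ones)


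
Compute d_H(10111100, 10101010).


XOR: 00010110
Count of 1s: 3

3


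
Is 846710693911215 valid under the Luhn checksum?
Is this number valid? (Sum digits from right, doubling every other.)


Luhn sum = 67
67 mod 10 = 7

Invalid (Luhn sum mod 10 = 7)


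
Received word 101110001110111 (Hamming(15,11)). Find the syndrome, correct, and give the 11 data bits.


Syndrome = 7: error at position 7

Data: 11011110111 (corrected bit 7)


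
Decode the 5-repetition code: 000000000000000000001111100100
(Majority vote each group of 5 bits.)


Groups: 00000, 00000, 00000, 00000, 11111, 00100
Majority votes: 000010

000010


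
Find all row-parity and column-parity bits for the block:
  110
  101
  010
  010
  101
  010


Row parities: 001101
Column parities: 100

Row P: 001101, Col P: 100, Corner: 1


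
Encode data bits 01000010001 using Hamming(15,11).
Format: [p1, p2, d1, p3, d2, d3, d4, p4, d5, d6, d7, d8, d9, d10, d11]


Parity bits: p1=1, p2=0, p3=0, p4=0

100010000010001


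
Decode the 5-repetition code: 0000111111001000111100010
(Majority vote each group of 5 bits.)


Groups: 00001, 11111, 00100, 01111, 00010
Majority votes: 01010

01010


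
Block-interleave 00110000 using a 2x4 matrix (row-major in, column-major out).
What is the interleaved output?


Matrix:
  0011
  0000
Read columns: 00001010

00001010


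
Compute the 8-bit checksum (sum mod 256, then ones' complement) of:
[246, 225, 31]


Sum = 502 mod 256 = 246
Complement = 9

9


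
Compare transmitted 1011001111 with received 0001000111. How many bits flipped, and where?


XOR: 1010001000

3 error(s) at position(s): 0, 2, 6


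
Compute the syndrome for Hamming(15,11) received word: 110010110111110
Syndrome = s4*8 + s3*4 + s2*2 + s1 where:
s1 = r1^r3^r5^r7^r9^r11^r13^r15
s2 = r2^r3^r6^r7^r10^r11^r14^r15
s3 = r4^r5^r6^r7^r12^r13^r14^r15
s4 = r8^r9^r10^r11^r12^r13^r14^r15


s1=1, s2=1, s3=1, s4=0

Syndrome = 7 (error at position 7)


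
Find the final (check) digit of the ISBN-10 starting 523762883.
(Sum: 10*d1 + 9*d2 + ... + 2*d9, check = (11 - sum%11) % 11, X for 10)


Weighted sum: 249
249 mod 11 = 7

Check digit: 4


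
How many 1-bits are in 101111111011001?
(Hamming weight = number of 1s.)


Counting 1s in 101111111011001

11


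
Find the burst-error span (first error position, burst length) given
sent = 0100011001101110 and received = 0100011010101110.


XOR: 0000000011000000

Burst at position 8, length 2


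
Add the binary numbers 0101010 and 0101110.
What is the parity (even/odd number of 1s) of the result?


0101010 = 42
0101110 = 46
Sum = 88 = 1011000
1s count = 3

odd parity (3 ones in 1011000)


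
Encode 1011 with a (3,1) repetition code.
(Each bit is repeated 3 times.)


Each bit -> 3 copies

111000111111


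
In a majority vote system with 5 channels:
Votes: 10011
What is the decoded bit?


Ones: 3 out of 5
Threshold: 3

1 (3/5 voted 1)


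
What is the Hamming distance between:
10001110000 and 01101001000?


XOR: 11100111000
Count of 1s: 6

6


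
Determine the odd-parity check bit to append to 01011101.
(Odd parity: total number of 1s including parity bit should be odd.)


Number of 1s in data: 5
Parity bit: 0

0


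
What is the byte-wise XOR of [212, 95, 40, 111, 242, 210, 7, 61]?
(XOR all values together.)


XOR chain: 212 ^ 95 ^ 40 ^ 111 ^ 242 ^ 210 ^ 7 ^ 61 = 214

214


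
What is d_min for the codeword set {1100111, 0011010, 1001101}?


Comparing all pairs, minimum distance: 3
Can detect 2 errors, correct 1 errors

3


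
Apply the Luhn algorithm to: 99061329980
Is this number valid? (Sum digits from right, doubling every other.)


Luhn sum = 55
55 mod 10 = 5

Invalid (Luhn sum mod 10 = 5)


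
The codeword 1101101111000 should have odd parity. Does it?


Number of 1s: 8

No, parity error (8 ones)


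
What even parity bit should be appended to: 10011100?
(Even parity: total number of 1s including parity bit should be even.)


Number of 1s in data: 4
Parity bit: 0

0


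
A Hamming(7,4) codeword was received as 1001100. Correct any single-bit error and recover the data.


Syndrome = 0: no error detected

Data: 0100 (no errors)


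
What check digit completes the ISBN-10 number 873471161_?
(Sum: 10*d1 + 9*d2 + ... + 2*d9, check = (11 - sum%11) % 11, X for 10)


Weighted sum: 266
266 mod 11 = 2

Check digit: 9


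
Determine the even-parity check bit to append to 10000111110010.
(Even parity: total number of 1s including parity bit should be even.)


Number of 1s in data: 7
Parity bit: 1

1


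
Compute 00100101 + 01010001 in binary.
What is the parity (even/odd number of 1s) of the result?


00100101 = 37
01010001 = 81
Sum = 118 = 1110110
1s count = 5

odd parity (5 ones in 1110110)


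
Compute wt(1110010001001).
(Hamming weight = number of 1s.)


Counting 1s in 1110010001001

6


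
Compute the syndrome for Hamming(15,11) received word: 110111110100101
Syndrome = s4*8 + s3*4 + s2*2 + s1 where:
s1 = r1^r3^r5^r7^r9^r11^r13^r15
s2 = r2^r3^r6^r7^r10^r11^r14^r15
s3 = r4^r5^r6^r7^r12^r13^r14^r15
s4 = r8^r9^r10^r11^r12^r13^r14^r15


s1=1, s2=1, s3=0, s4=0

Syndrome = 3 (error at position 3)


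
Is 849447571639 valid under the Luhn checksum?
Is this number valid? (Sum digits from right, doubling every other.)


Luhn sum = 70
70 mod 10 = 0

Valid (Luhn sum mod 10 = 0)


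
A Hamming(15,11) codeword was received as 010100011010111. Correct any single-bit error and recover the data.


Syndrome = 0: no error detected

Data: 00001010111 (no errors)


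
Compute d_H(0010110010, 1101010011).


XOR: 1111100001
Count of 1s: 6

6


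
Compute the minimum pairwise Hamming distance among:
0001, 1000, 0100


Comparing all pairs, minimum distance: 2
Can detect 1 errors, correct 0 errors

2


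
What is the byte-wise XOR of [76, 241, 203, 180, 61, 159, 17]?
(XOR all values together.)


XOR chain: 76 ^ 241 ^ 203 ^ 180 ^ 61 ^ 159 ^ 17 = 113

113


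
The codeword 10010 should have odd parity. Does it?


Number of 1s: 2

No, parity error (2 ones)


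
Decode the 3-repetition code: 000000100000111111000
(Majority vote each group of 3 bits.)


Groups: 000, 000, 100, 000, 111, 111, 000
Majority votes: 0000110

0000110


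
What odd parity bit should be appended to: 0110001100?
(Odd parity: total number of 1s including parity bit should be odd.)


Number of 1s in data: 4
Parity bit: 1

1


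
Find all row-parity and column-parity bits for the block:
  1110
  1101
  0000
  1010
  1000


Row parities: 11001
Column parities: 0001

Row P: 11001, Col P: 0001, Corner: 1


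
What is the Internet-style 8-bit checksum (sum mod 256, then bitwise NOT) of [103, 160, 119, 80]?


Sum = 462 mod 256 = 206
Complement = 49

49


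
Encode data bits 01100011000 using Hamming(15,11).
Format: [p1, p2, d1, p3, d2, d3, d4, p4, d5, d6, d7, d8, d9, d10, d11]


Parity bits: p1=0, p2=0, p3=1, p4=0

000111000011000


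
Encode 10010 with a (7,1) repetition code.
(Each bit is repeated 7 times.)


Each bit -> 7 copies

11111110000000000000011111110000000


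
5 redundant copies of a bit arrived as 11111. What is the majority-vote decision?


Ones: 5 out of 5
Threshold: 3

1 (5/5 voted 1)


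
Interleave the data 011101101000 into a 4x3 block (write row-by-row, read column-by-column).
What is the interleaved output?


Matrix:
  011
  101
  101
  000
Read columns: 011010001110

011010001110


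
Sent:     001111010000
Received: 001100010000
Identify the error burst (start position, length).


XOR: 000011000000

Burst at position 4, length 2


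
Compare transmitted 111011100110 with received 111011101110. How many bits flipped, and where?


XOR: 000000001000

1 error(s) at position(s): 8


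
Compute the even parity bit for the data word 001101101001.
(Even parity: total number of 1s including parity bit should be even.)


Number of 1s in data: 6
Parity bit: 0

0


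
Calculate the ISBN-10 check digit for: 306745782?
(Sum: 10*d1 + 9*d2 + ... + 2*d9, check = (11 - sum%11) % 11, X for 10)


Weighted sum: 232
232 mod 11 = 1

Check digit: X


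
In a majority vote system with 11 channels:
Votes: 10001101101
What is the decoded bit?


Ones: 6 out of 11
Threshold: 6

1 (6/11 voted 1)


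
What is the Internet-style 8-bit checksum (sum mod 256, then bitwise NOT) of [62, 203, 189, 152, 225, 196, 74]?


Sum = 1101 mod 256 = 77
Complement = 178

178


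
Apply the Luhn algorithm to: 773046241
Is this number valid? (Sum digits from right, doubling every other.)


Luhn sum = 33
33 mod 10 = 3

Invalid (Luhn sum mod 10 = 3)


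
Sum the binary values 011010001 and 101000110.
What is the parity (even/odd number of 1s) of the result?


011010001 = 209
101000110 = 326
Sum = 535 = 1000010111
1s count = 5

odd parity (5 ones in 1000010111)


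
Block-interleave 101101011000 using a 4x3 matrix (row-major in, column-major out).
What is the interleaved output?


Matrix:
  101
  101
  011
  000
Read columns: 110000101110

110000101110


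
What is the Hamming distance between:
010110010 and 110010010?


XOR: 100100000
Count of 1s: 2

2


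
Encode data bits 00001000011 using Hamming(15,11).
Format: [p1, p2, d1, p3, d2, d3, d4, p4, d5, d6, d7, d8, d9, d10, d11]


Parity bits: p1=0, p2=0, p3=0, p4=1

000000011000011


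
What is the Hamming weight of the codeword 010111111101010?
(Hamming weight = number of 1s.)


Counting 1s in 010111111101010

10


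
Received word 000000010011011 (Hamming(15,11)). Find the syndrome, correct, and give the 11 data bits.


Syndrome = 14: error at position 14

Data: 00000011001 (corrected bit 14)


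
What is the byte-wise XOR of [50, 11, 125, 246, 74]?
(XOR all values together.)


XOR chain: 50 ^ 11 ^ 125 ^ 246 ^ 74 = 248

248


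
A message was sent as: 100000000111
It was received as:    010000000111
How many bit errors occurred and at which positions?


XOR: 110000000000

2 error(s) at position(s): 0, 1


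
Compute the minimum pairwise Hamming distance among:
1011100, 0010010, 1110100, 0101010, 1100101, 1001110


Comparing all pairs, minimum distance: 2
Can detect 1 errors, correct 0 errors

2


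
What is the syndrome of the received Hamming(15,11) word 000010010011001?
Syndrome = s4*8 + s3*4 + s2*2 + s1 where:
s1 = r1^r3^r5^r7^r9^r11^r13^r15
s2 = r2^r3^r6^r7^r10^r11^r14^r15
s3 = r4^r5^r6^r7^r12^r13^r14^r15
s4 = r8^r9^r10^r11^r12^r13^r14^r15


s1=1, s2=0, s3=1, s4=0

Syndrome = 5 (error at position 5)


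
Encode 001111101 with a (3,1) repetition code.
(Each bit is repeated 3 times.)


Each bit -> 3 copies

000000111111111111111000111


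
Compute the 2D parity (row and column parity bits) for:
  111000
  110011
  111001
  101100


Row parities: 1001
Column parities: 011110

Row P: 1001, Col P: 011110, Corner: 0


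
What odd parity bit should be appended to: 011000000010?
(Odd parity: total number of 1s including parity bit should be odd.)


Number of 1s in data: 3
Parity bit: 0

0


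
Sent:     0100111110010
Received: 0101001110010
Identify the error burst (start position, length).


XOR: 0001110000000

Burst at position 3, length 3


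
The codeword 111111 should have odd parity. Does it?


Number of 1s: 6

No, parity error (6 ones)


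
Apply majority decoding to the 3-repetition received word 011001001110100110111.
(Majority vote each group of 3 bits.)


Groups: 011, 001, 001, 110, 100, 110, 111
Majority votes: 1001011

1001011


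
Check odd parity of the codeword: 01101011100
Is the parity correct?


Number of 1s: 6

No, parity error (6 ones)


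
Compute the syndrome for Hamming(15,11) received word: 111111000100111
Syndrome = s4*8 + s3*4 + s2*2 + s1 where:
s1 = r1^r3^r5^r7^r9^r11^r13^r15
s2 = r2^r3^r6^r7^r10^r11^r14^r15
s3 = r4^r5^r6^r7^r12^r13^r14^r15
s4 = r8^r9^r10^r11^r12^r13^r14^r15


s1=1, s2=0, s3=0, s4=0

Syndrome = 1 (error at position 1)


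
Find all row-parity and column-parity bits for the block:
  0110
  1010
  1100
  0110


Row parities: 0000
Column parities: 0110

Row P: 0000, Col P: 0110, Corner: 0


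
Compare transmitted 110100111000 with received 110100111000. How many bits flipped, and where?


XOR: 000000000000

0 errors (received matches sent)


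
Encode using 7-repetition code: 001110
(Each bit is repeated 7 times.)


Each bit -> 7 copies

000000000000001111111111111111111110000000


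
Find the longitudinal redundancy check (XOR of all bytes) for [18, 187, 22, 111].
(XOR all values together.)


XOR chain: 18 ^ 187 ^ 22 ^ 111 = 208

208


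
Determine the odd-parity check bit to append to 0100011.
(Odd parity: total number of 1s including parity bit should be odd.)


Number of 1s in data: 3
Parity bit: 0

0


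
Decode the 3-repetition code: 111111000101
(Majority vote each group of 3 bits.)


Groups: 111, 111, 000, 101
Majority votes: 1101

1101


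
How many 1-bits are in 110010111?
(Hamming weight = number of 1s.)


Counting 1s in 110010111

6


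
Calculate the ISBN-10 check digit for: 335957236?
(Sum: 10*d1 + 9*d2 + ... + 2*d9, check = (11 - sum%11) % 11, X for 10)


Weighted sum: 254
254 mod 11 = 1

Check digit: X


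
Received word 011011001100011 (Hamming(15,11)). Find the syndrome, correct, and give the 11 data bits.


Syndrome = 0: no error detected

Data: 11101100011 (no errors)


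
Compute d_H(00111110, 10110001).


XOR: 10001111
Count of 1s: 5

5


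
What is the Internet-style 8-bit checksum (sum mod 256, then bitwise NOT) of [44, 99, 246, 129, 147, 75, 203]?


Sum = 943 mod 256 = 175
Complement = 80

80


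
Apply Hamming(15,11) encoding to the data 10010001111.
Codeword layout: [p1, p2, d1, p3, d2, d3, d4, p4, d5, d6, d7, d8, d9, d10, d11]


Parity bits: p1=0, p2=0, p3=1, p4=0

001100100001111


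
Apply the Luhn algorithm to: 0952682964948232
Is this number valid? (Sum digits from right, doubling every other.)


Luhn sum = 73
73 mod 10 = 3

Invalid (Luhn sum mod 10 = 3)


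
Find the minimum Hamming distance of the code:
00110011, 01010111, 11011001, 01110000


Comparing all pairs, minimum distance: 3
Can detect 2 errors, correct 1 errors

3


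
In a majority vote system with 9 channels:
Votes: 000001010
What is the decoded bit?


Ones: 2 out of 9
Threshold: 5

0 (2/9 voted 1)


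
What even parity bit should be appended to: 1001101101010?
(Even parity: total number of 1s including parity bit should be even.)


Number of 1s in data: 7
Parity bit: 1

1


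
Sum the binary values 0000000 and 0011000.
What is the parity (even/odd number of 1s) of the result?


0000000 = 0
0011000 = 24
Sum = 24 = 11000
1s count = 2

even parity (2 ones in 11000)


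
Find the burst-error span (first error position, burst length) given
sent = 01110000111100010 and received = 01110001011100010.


XOR: 00000001100000000

Burst at position 7, length 2


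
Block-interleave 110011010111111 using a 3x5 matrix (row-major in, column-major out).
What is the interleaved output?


Matrix:
  11001
  10101
  11111
Read columns: 111101011001111

111101011001111


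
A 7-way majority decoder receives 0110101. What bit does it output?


Ones: 4 out of 7
Threshold: 4

1 (4/7 voted 1)


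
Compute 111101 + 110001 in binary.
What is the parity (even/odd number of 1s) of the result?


111101 = 61
110001 = 49
Sum = 110 = 1101110
1s count = 5

odd parity (5 ones in 1101110)


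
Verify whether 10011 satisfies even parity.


Number of 1s: 3

No, parity error (3 ones)


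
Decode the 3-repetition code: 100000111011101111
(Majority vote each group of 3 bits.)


Groups: 100, 000, 111, 011, 101, 111
Majority votes: 001111

001111


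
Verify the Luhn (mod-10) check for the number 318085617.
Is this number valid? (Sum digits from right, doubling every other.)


Luhn sum = 37
37 mod 10 = 7

Invalid (Luhn sum mod 10 = 7)


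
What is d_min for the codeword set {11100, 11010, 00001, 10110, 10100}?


Comparing all pairs, minimum distance: 1
Can detect 0 errors, correct 0 errors

1


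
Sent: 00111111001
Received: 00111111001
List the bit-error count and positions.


XOR: 00000000000

0 errors (received matches sent)


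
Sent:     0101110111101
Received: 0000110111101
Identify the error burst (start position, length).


XOR: 0101000000000

Burst at position 1, length 3


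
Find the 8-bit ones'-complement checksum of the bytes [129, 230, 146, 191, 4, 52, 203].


Sum = 955 mod 256 = 187
Complement = 68

68


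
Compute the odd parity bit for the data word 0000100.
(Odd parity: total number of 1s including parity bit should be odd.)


Number of 1s in data: 1
Parity bit: 0

0


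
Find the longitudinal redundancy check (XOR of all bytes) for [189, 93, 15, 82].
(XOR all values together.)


XOR chain: 189 ^ 93 ^ 15 ^ 82 = 189

189


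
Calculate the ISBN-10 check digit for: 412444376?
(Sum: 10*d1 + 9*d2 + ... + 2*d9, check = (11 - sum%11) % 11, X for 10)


Weighted sum: 182
182 mod 11 = 6

Check digit: 5


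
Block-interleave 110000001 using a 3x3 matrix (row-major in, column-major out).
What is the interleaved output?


Matrix:
  110
  000
  001
Read columns: 100100001

100100001


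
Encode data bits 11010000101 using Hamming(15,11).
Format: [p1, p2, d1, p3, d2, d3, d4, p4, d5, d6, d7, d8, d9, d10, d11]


Parity bits: p1=1, p2=1, p3=0, p4=0

111010100000101


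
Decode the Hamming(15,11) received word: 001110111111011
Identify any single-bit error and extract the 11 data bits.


Syndrome = 8: error at position 8

Data: 11011111011 (corrected bit 8)


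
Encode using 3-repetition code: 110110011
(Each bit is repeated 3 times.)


Each bit -> 3 copies

111111000111111000000111111


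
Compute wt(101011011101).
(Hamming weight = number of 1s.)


Counting 1s in 101011011101

8


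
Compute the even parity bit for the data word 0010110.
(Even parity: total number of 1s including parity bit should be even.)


Number of 1s in data: 3
Parity bit: 1

1


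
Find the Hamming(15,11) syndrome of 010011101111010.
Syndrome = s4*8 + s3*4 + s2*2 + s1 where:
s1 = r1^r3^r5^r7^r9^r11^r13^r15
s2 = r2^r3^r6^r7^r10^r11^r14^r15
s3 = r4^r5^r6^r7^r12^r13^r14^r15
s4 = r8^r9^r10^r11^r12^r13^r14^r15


s1=0, s2=0, s3=1, s4=1

Syndrome = 12 (error at position 12)


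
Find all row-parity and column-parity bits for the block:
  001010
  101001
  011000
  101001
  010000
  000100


Row parities: 010111
Column parities: 000110

Row P: 010111, Col P: 000110, Corner: 0


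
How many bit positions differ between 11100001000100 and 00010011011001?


XOR: 11110010011101
Count of 1s: 9

9


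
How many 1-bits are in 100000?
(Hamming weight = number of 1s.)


Counting 1s in 100000

1


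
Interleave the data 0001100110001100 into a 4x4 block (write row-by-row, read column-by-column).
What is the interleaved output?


Matrix:
  0001
  1001
  1000
  1100
Read columns: 0111000100001100

0111000100001100


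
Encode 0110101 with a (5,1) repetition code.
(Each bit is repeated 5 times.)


Each bit -> 5 copies

00000111111111100000111110000011111


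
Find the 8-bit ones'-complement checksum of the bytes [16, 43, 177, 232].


Sum = 468 mod 256 = 212
Complement = 43

43


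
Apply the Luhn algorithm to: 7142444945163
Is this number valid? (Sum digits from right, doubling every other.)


Luhn sum = 54
54 mod 10 = 4

Invalid (Luhn sum mod 10 = 4)


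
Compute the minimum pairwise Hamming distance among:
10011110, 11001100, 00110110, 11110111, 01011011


Comparing all pairs, minimum distance: 3
Can detect 2 errors, correct 1 errors

3


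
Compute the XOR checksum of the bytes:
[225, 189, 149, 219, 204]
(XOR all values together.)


XOR chain: 225 ^ 189 ^ 149 ^ 219 ^ 204 = 222

222


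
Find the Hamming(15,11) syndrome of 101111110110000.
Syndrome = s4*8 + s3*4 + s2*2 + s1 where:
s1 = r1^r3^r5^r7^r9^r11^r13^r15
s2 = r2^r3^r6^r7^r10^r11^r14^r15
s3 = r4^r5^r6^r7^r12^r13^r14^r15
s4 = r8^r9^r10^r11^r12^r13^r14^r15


s1=1, s2=1, s3=0, s4=1

Syndrome = 11 (error at position 11)


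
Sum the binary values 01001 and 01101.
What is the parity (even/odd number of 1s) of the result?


01001 = 9
01101 = 13
Sum = 22 = 10110
1s count = 3

odd parity (3 ones in 10110)


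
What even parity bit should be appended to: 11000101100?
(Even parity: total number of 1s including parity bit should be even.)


Number of 1s in data: 5
Parity bit: 1

1


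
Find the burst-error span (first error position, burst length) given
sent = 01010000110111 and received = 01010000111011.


XOR: 00000000001100

Burst at position 10, length 2


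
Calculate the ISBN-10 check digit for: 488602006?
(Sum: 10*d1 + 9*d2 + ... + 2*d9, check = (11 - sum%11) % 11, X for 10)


Weighted sum: 240
240 mod 11 = 9

Check digit: 2


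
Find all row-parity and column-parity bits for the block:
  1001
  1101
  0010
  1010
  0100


Row parities: 01101
Column parities: 1000

Row P: 01101, Col P: 1000, Corner: 1


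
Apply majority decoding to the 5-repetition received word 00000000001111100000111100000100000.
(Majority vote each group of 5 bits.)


Groups: 00000, 00000, 11111, 00000, 11110, 00001, 00000
Majority votes: 0010100

0010100


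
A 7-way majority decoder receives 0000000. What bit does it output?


Ones: 0 out of 7
Threshold: 4

0 (0/7 voted 1)


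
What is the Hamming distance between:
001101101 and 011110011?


XOR: 010011110
Count of 1s: 5

5


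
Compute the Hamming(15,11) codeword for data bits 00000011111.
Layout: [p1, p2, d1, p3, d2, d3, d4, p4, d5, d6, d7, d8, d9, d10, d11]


Parity bits: p1=1, p2=1, p3=0, p4=1

110000010011111


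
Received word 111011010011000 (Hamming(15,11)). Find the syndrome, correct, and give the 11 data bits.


Syndrome = 12: error at position 12

Data: 11100010000 (corrected bit 12)


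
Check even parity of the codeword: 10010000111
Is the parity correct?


Number of 1s: 5

No, parity error (5 ones)


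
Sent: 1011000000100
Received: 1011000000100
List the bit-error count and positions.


XOR: 0000000000000

0 errors (received matches sent)


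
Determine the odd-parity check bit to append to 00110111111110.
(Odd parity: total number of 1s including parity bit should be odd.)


Number of 1s in data: 10
Parity bit: 1

1


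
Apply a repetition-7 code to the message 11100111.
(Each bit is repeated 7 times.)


Each bit -> 7 copies

11111111111111111111100000000000000111111111111111111111


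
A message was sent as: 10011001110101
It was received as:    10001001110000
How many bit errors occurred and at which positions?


XOR: 00010000000101

3 error(s) at position(s): 3, 11, 13


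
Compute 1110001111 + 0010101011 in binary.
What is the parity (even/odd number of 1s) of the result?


1110001111 = 911
0010101011 = 171
Sum = 1082 = 10000111010
1s count = 5

odd parity (5 ones in 10000111010)


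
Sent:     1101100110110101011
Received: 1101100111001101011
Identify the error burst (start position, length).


XOR: 0000000001111000000

Burst at position 9, length 4


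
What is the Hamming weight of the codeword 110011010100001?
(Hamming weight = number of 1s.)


Counting 1s in 110011010100001

7


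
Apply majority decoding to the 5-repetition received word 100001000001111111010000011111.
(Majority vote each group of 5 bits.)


Groups: 10000, 10000, 01111, 11101, 00000, 11111
Majority votes: 001101

001101


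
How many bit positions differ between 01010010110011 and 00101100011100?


XOR: 01111110101111
Count of 1s: 11

11


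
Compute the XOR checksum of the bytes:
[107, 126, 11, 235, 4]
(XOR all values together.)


XOR chain: 107 ^ 126 ^ 11 ^ 235 ^ 4 = 241

241


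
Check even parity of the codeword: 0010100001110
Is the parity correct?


Number of 1s: 5

No, parity error (5 ones)


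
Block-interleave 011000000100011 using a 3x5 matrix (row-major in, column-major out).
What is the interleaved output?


Matrix:
  01100
  00001
  00011
Read columns: 000100100001011

000100100001011


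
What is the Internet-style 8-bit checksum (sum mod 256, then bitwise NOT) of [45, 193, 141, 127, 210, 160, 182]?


Sum = 1058 mod 256 = 34
Complement = 221

221


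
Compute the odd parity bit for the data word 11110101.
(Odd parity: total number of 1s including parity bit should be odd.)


Number of 1s in data: 6
Parity bit: 1

1


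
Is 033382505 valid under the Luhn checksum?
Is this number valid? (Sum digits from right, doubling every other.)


Luhn sum = 37
37 mod 10 = 7

Invalid (Luhn sum mod 10 = 7)


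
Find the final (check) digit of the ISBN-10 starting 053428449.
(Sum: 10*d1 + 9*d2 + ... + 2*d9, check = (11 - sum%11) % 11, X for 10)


Weighted sum: 195
195 mod 11 = 8

Check digit: 3


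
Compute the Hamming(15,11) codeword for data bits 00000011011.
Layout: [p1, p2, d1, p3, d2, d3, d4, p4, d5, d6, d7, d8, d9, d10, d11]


Parity bits: p1=0, p2=1, p3=1, p4=0

010100000011011
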